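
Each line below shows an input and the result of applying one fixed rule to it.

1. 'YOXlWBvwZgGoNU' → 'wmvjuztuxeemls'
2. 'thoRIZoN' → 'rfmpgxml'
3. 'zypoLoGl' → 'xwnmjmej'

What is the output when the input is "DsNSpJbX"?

bqlqnhzv

Each output is the input with this applied: shift every letter 2 places backward in the alphabet (wrapping around), then convert every letter to lowercase.
Starting from "DsNSpJbX": after the first operation, "BqLQnHzV"; after the second, "bqlqnhzv".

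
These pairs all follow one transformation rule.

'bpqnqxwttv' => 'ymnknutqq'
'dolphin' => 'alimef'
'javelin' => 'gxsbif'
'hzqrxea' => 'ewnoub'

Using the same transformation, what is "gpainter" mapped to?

Each output is the input with this applied: shift every letter 3 places backward in the alphabet (wrapping around), then delete the last character.
"gpainter" → "dmxfkqbo" → "dmxfkqb".
(Check on "hzqrxea": → "ewnoubx" → "ewnoub" ✓)

dmxfkqb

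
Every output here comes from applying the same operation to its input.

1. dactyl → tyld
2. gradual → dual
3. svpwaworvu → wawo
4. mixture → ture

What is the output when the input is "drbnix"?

nixd

What's happening: move the first 3 characters to the end (rotate left by 3), then keep only the first 4 characters.
On "drbnix": the first step gives "nixdrb", and the second then gives "nixd".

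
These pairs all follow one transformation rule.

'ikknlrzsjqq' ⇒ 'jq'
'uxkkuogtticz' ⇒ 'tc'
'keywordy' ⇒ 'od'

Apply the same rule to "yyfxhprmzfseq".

What's happening: keep every other character starting from the first (positions 1st, 3rd, 5th, ...), then keep only the last 2 characters.
Applying both steps to "yyfxhprmzfseq": "yfhrzsq", then "sq".

sq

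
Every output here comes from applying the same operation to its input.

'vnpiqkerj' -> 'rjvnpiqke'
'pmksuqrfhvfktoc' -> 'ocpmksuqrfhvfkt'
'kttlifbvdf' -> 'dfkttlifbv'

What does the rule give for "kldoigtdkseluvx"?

Each output is the input with this applied: move the last 2 characters to the front (rotate right by 2).
Applying that to "kldoigtdkseluvx" gives "vxkldoigtdkselu".

vxkldoigtdkselu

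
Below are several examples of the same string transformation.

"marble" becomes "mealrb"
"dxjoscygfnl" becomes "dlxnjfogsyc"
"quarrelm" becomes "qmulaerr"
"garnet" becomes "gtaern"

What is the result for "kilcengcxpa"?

kaiplxccegn

Looking at the pairs, the operation is to take characters alternately from the front and the back (1st, last, 2nd, 2nd-last, ...).
Doing the same to "kilcengcxpa": "kaiplxccegn".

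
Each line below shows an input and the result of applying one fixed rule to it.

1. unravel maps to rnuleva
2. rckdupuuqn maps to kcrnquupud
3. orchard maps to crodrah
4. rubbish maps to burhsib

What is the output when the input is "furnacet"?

Each output is the input with this applied: reverse the string, then move the last 3 characters to the front (rotate right by 3).
On "furnacet": the first step gives "tecanruf", and the second then gives "ruftecan".

ruftecan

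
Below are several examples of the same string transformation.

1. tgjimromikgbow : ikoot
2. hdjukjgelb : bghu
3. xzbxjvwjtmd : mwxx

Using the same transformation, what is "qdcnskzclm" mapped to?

In each case the input is transformed by: keep one character in every 3, starting at position 1 (positions 1st, 4th, 7th, ...), then sort the characters into alphabetical order.
On "qdcnskzclm": the first step gives "qnzm", and the second then gives "mnqz".

mnqz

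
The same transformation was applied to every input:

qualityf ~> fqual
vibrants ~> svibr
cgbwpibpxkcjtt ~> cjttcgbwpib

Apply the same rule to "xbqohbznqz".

Each output is the input with this applied: swap the front and back halves of the string, then delete the first 3 characters.
Starting from "xbqohbznqz": after the first operation, "bznqzxbqoh"; after the second, "qzxbqoh".

qzxbqoh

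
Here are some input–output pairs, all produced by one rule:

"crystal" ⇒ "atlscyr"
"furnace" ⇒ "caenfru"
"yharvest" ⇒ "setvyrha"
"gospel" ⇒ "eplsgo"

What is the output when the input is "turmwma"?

mwamtru

Looking at the pairs, the operation is to move the last 2 characters to the front (rotate right by 2), then take characters alternately from the front and the back (1st, last, 2nd, 2nd-last, ...).
On "turmwma": the first step gives "maturmw", and the second then gives "mwamtru".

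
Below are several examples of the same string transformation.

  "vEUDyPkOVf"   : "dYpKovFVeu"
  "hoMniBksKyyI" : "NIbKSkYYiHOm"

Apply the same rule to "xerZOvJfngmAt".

zoVjFNGMaTXER

In each case the input is transformed by: move the first 3 characters to the end (rotate left by 3), then flip the case of every letter.
"xerZOvJfngmAt" → "ZOvJfngmAtxer" → "zoVjFNGMaTXER".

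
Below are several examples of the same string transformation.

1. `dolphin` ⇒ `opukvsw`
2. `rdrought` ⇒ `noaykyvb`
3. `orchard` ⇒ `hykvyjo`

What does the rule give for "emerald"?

Looking at the pairs, the operation is to move the last 3 characters to the front (rotate right by 3), then shift every letter 7 places forward in the alphabet (wrapping around).
"emerald" → "aldemer" → "hskltly".

hskltly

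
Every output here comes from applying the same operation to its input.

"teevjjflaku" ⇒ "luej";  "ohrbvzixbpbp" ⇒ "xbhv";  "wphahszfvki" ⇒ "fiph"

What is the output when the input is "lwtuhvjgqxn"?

What's happening: keep one character in every 3, starting at position 2 (positions 2nd, 5th, 8th, ...), then swap the front and back halves of the string.
"lwtuhvjgqxn" → "whgn" → "gnwh".
(Check on "ohrbvzixbpbp": → "hvxb" → "xbhv" ✓)

gnwh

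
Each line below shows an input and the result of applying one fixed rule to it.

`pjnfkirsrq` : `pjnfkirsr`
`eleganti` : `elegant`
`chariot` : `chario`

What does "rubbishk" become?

rubbish

The transformation: delete the last character.
"rubbishk" → "rubbish".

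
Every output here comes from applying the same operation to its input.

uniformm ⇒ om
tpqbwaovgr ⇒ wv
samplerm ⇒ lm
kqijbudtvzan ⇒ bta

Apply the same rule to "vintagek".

ak

The pattern: keep one character in every 3, starting at position 2 (positions 2nd, 5th, 8th, ...), then delete the first character.
"vintagek" → "iak" → "ak".
(Check on "tpqbwaovgr": → "pwv" → "wv" ✓)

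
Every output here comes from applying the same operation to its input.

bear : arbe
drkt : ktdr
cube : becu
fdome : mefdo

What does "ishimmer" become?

The rule is to move the last 2 characters to the front (rotate right by 2).
So "ishimmer" becomes "erishimm".

erishimm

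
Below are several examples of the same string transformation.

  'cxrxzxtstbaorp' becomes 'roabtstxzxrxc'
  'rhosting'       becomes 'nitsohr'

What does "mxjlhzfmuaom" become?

What's happening: delete the last character, then reverse the string.
Starting from "mxjlhzfmuaom": after the first operation, "mxjlhzfmuao"; after the second, "oaumfzhljxm".

oaumfzhljxm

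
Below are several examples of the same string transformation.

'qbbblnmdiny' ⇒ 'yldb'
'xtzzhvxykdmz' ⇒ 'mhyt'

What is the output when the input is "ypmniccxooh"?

Rule — keep one character in every 3, starting at position 2 (positions 2nd, 5th, 8th, ...), then swap the first and last characters.
For "ypmniccxooh", step one produces "pixh"; step two turns that into "hixp".

hixp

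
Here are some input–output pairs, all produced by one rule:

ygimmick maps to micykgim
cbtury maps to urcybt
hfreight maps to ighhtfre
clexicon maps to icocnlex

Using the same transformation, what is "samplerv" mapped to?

Rule — swap the first and last characters, then swap the front and back halves of the string.
For "samplerv", step one produces "vamplers"; step two turns that into "lersvamp".

lersvamp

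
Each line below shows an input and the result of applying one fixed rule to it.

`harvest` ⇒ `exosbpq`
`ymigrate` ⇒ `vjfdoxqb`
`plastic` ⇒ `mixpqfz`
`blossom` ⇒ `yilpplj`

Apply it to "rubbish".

oryyfpe

The rule is to shift every letter 3 places backward in the alphabet (wrapping around).
On "rubbish" that produces "oryyfpe".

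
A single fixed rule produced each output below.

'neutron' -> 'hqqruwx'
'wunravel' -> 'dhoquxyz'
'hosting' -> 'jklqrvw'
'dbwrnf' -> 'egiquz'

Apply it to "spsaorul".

dorsuvvx

In each case the input is transformed by: shift every letter 3 places forward in the alphabet (wrapping around), then sort the characters into alphabetical order.
On "spsaorul": the first step gives "vsvdruxo", and the second then gives "dorsuvvx".
(Check on "dbwrnf": → "gezuqi" → "egiquz" ✓)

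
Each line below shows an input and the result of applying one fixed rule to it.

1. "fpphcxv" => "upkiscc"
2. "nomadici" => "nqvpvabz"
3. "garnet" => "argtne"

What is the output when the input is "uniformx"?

sbezkhav

Rule — move the first 3 characters to the end (rotate left by 3), then shift every letter 13 places forward in the alphabet (wrapping around) — i.e. ROT13.
For "uniformx", step one produces "formxuni"; step two turns that into "sbezkhav".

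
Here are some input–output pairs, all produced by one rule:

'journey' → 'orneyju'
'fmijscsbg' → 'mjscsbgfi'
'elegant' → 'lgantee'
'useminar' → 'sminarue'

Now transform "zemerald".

eeraldzm

Each output is the input with this applied: move the first 2 characters to the end (rotate left by 2), then swap the first and last characters.
Applying both steps to "zemerald": "meraldze", then "eeraldzm".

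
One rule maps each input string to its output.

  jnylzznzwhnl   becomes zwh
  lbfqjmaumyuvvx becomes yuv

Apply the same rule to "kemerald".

era

In each case the input is transformed by: move the last 2 characters to the front (rotate right by 2), then keep only the last 3 characters.
For "kemerald", step one produces "ldkemera"; step two turns that into "era".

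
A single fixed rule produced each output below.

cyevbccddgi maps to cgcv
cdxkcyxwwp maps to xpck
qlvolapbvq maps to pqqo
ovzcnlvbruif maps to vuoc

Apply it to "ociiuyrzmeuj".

What's happening: keep one character in every 3, starting at position 1 (positions 1st, 4th, 7th, ...), then swap the front and back halves of the string.
"ociiuyrzmeuj" → "oire" → "reoi".
(Check on "ovzcnlvbruif": → "ocvu" → "vuoc" ✓)

reoi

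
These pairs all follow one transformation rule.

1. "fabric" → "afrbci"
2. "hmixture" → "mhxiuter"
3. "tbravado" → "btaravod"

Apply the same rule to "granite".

Rule — swap each adjacent pair of characters (1↔2, 3↔4, ...).
On "granite" that produces "rgnatie".

rgnatie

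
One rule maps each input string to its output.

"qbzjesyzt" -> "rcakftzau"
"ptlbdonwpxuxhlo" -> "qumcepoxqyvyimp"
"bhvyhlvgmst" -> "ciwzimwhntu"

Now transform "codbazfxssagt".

dpecbagyttbhu

Looking at the pairs, the operation is to shift every letter 1 place forward in the alphabet (wrapping around).
On "codbazfxssagt" that produces "dpecbagyttbhu".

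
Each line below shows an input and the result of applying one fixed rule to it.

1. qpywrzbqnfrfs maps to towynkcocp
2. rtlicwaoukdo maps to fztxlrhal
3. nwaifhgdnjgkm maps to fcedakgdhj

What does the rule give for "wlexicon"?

ufzlk

Looking at the pairs, the operation is to delete the first 3 characters, then shift every letter 3 places backward in the alphabet (wrapping around).
So "wlexicon" becomes "ufzlk".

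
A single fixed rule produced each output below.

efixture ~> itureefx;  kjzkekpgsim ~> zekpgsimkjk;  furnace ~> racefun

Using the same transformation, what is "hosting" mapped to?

singhot

Looking at the pairs, the operation is to move the first 3 characters to the end (rotate left by 3), then swap the first and last characters.
Starting from "hosting": after the first operation, "tinghos"; after the second, "singhot".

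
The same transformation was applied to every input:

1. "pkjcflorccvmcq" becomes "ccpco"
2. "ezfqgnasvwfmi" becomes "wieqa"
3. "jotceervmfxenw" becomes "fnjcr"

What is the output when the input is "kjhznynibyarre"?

yrkzn

In each case the input is transformed by: keep one character in every 3, starting at position 1 (positions 1st, 4th, 7th, ...), then move the first 3 characters to the end (rotate left by 3).
"kjhznynibyarre" → "kznyr" → "yrkzn".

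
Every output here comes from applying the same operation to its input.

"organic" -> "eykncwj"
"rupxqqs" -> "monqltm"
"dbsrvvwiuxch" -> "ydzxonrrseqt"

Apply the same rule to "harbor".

The transformation: move the last 2 characters to the front (rotate right by 2), then shift every letter 4 places backward in the alphabet (wrapping around).
On "harbor": the first step gives "orharb", and the second then gives "kndwnx".

kndwnx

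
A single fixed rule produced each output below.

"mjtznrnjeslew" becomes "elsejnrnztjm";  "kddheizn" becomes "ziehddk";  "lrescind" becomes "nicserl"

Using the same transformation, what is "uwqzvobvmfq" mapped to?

The transformation: delete the last character, then reverse the string.
"uwqzvobvmfq" → "uwqzvobvmf" → "fmvbovzqwu".

fmvbovzqwu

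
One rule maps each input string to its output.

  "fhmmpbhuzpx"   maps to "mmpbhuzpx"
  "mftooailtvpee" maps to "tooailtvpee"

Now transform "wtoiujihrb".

The transformation: delete the first 2 characters.
Applying that to "wtoiujihrb" gives "oiujihrb".

oiujihrb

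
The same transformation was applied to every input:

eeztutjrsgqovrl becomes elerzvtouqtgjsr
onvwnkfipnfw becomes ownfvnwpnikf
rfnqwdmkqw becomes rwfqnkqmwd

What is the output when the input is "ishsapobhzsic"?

icsihsszahpbo

In each case the input is transformed by: take characters alternately from the front and the back (1st, last, 2nd, 2nd-last, ...).
Applying that to "ishsapobhzsic" gives "icsihsszahpbo".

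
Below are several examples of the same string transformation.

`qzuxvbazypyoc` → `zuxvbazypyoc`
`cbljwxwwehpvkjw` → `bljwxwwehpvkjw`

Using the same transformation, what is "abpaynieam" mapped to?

bpaynieam

Each output is the input with this applied: delete the first character.
Doing the same to "abpaynieam": "bpaynieam".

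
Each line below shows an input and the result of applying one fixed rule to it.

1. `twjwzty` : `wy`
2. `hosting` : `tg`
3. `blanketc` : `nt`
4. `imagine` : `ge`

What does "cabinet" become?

What's happening: keep one character in every 3, starting at position 1 (positions 1st, 4th, 7th, ...), then delete the first character.
Starting from "cabinet": after the first operation, "cit"; after the second, "it".

it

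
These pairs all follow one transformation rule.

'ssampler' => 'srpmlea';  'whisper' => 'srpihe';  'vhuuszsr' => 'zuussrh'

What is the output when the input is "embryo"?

Each output is the input with this applied: delete the first character, then sort the characters into reverse alphabetical order.
Applying both steps to "embryo": "mbryo", then "yromb".

yromb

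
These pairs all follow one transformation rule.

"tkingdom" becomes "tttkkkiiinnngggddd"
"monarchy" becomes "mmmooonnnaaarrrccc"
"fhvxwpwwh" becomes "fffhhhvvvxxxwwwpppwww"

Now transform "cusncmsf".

In each case the input is transformed by: delete the last 2 characters, then repeat every character 3 times.
So "cusncmsf" becomes "cccuuusssnnncccmmm".

cccuuusssnnncccmmm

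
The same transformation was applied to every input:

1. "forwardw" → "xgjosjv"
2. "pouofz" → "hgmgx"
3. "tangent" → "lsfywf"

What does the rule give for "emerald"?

wewjsd

Rule — shift every letter 8 places backward in the alphabet (wrapping around), then delete the last character.
Working it through for "emerald": intermediate "wewjsdv", final "wewjsd".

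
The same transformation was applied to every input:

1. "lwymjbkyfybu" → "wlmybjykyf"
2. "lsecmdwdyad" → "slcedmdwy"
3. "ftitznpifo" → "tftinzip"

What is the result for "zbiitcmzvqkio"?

The rule is to delete the last 2 characters, then swap each adjacent pair of characters (1↔2, 3↔4, ...).
"zbiitcmzvqkio" → "bziictzmqvk".

bziictzmqvk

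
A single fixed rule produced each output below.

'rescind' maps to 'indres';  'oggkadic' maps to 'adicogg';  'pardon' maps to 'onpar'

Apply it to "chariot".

The pattern: move the first 3 characters to the end (rotate left by 3), then delete the first character.
"chariot" → "riotcha" → "iotcha".

iotcha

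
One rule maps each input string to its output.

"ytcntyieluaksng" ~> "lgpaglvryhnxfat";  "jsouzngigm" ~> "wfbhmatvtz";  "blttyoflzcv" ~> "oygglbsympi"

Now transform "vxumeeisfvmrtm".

ikhzrrvfsizegz

The pattern: shift every letter 13 places forward in the alphabet (wrapping around) — i.e. ROT13.
Doing the same to "vxumeeisfvmrtm": "ikhzrrvfsizegz".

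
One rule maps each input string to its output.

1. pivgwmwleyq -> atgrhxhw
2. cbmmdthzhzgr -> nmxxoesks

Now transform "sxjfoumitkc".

Rule — delete the last 3 characters, then shift every letter 11 places forward in the alphabet (wrapping around).
Starting from "sxjfoumitkc": after the first operation, "sxjfoumi"; after the second, "diuqzfxt".

diuqzfxt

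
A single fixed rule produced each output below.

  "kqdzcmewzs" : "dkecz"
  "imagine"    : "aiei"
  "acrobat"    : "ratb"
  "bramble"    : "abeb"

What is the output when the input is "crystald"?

Looking at the pairs, the operation is to keep every other character starting from the first (positions 1st, 3rd, 5th, ...), then swap each adjacent pair of characters (1↔2, 3↔4, ...).
On "crystald": the first step gives "cytl", and the second then gives "yclt".

yclt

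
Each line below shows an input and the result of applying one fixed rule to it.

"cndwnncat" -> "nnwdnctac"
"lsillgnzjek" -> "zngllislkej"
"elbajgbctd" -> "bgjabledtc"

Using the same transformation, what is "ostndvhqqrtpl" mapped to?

What's happening: move the last 3 characters to the front (rotate right by 3), then reverse the string.
For "ostndvhqqrtpl", step one produces "tplostndvhqqr"; step two turns that into "rqqhvdntsolpt".

rqqhvdntsolpt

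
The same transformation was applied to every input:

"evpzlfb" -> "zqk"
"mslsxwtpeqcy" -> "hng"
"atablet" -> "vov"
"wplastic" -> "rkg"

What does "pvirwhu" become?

kqd

What's happening: shift every letter 5 places backward in the alphabet (wrapping around), then keep only the first 3 characters.
Applying both steps to "pvirwhu": "kqdmrcp", then "kqd".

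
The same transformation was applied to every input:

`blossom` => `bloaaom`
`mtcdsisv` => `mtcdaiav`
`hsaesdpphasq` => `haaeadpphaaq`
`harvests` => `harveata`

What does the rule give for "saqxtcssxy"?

The rule is to replace every "s" with "a".
On "saqxtcssxy" that produces "aaqxtcaaxy".

aaqxtcaaxy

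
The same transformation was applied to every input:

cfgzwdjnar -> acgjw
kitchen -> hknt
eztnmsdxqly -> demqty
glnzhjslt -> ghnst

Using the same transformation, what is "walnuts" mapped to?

lsuw

The transformation: keep every other character starting from the first (positions 1st, 3rd, 5th, ...), then sort the characters into alphabetical order.
On "walnuts": the first step gives "wlus", and the second then gives "lsuw".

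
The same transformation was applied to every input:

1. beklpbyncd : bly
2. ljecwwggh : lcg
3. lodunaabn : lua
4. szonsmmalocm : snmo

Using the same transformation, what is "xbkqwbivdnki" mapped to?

Rule — delete the last 2 characters, then keep one character in every 3, starting at position 1 (positions 1st, 4th, 7th, ...).
"xbkqwbivdnki" → "xbkqwbivdn" → "xqin".

xqin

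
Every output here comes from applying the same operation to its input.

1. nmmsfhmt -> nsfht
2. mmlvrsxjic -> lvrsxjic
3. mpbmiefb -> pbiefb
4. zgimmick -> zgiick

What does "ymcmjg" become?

Looking at the pairs, the operation is to remove every "m".
For "ymcmjg" the result is "ycjg".

ycjg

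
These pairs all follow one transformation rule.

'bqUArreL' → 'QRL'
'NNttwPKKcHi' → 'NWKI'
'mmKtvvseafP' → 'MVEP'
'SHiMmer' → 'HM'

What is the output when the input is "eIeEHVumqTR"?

The rule is to keep one character in every 3, starting at position 2 (positions 2nd, 5th, 8th, ...), then convert every letter to uppercase.
Working it through for "eIeEHVumqTR": intermediate "IHmR", final "IHMR".
(Check on "SHiMmer": → "Hm" → "HM" ✓)

IHMR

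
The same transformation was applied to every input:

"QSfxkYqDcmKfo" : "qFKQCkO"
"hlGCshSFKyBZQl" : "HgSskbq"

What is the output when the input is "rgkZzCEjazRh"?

The rule is to flip the case of every letter, then keep every other character starting from the first (positions 1st, 3rd, 5th, ...).
"rgkZzCEjazRh" → "RGKzZceJAZrH" → "RKZeAr".

RKZeAr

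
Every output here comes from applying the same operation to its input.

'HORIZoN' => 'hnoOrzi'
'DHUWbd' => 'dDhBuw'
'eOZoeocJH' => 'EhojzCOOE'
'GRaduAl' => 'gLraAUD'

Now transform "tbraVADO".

ToBdRaAv

The rule is to take characters alternately from the front and the back (1st, last, 2nd, 2nd-last, ...), then flip the case of every letter.
On "tbraVADO": the first step gives "tObDrAaV", and the second then gives "ToBdRaAv".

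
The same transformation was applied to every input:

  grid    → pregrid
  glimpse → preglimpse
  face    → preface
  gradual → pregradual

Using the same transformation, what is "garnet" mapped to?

Looking at the pairs, the operation is to prepend "pre".
"garnet" → "pregarnet".

pregarnet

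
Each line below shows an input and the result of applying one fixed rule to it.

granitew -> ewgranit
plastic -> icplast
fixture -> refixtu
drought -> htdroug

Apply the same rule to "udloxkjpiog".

ogudloxkjpi

Looking at the pairs, the operation is to move the last 2 characters to the front (rotate right by 2).
Doing the same to "udloxkjpiog": "ogudloxkjpi".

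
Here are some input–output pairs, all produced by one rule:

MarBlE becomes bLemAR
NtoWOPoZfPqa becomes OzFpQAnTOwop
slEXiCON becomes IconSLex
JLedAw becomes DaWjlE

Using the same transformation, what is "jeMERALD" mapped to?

raldJEme

The rule is to flip the case of every letter, then swap the front and back halves of the string.
For "jeMERALD", step one produces "JEmerald"; step two turns that into "raldJEme".
(Check on "JLedAw": → "jlEDaW" → "DaWjlE" ✓)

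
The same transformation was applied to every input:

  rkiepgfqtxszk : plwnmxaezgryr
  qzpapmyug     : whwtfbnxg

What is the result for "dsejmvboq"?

The rule is to shift every letter 7 places forward in the alphabet (wrapping around), then move the first 2 characters to the end (rotate left by 2).
Applying that to "dsejmvboq" gives "lqtcivxkz".

lqtcivxkz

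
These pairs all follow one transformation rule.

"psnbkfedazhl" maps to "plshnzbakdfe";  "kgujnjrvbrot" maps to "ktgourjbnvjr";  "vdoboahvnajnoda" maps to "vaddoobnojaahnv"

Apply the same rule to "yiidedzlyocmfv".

yvifimdceodyzl

Looking at the pairs, the operation is to take characters alternately from the front and the back (1st, last, 2nd, 2nd-last, ...).
Applying that to "yiidedzlyocmfv" gives "yvifimdceodyzl".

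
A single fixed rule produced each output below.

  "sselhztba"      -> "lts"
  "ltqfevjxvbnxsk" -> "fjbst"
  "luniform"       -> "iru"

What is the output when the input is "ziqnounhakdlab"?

The pattern: move the first 2 characters to the end (rotate left by 2), then keep one character in every 3, starting at position 2 (positions 2nd, 5th, 8th, ...).
For "ziqnounhakdlab", step one produces "qnounhakdlabzi"; step two turns that into "nnkai".

nnkai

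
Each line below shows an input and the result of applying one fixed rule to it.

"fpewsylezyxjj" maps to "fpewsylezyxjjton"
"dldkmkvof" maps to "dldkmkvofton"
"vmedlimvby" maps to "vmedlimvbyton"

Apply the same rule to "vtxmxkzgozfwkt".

Rule — append "ton".
On "vtxmxkzgozfwkt" that produces "vtxmxkzgozfwktton".

vtxmxkzgozfwktton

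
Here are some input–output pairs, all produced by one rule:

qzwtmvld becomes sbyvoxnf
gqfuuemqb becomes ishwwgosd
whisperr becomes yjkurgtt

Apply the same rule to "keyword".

Looking at the pairs, the operation is to shift every letter 2 places forward in the alphabet (wrapping around).
"keyword" → "mgayqtf".

mgayqtf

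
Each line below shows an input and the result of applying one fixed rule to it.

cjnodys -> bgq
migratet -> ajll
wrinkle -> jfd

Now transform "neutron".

wlg

Each output is the input with this applied: shift every letter 8 places backward in the alphabet (wrapping around), then keep every other character starting from the second (positions 2nd, 4th, 6th, ...).
On "neutron": the first step gives "fwmljgf", and the second then gives "wlg".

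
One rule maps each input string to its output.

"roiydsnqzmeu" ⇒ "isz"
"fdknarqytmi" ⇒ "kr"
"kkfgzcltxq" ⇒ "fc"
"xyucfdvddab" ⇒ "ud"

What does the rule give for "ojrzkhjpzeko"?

rhz

The transformation: delete the last 3 characters, then keep one character in every 3, starting at position 3 (positions 3rd, 6th, 9th, ...).
Working it through for "ojrzkhjpzeko": intermediate "ojrzkhjpz", final "rhz".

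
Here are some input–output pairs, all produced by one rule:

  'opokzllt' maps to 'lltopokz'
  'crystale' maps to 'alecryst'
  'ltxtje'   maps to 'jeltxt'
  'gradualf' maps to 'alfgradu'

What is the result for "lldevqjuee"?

jueelldevq

Rule — swap the front and back halves of the string, then move the first character to the end.
Applying both steps to "lldevqjuee": "qjueelldev", then "jueelldevq".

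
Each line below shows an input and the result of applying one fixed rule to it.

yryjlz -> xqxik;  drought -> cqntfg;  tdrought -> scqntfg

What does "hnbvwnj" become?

The rule is to shift every letter 1 place backward in the alphabet (wrapping around), then delete the last character.
On "hnbvwnj" that produces "gmauvm".

gmauvm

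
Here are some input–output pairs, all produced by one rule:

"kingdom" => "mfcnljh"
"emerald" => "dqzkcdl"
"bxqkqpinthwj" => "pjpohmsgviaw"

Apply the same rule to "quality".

zkhsxpt

The transformation: move the first 2 characters to the end (rotate left by 2), then shift every letter 1 place backward in the alphabet (wrapping around).
Applying both steps to "quality": "alityqu", then "zkhsxpt".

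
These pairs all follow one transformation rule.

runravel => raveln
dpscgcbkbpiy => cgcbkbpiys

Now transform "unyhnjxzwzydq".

The pattern: delete the first 2 characters, then move the first character to the end.
For "unyhnjxzwzydq" the result is "hnjxzwzydqy".
(Check on "runravel": → "nravel" → "raveln" ✓)

hnjxzwzydqy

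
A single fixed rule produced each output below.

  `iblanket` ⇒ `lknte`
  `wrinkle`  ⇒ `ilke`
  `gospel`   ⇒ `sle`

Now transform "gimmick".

Rule — swap each adjacent pair of characters (1↔2, 3↔4, ...), then delete the first 3 characters.
For "gimmick", step one produces "igmmcik"; step two turns that into "mcik".

mcik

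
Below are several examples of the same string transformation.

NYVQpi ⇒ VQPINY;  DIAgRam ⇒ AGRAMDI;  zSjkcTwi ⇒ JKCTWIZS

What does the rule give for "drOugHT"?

Rule — move the first 2 characters to the end (rotate left by 2), then convert every letter to uppercase.
For "drOugHT", step one produces "OugHTdr"; step two turns that into "OUGHTDR".

OUGHTDR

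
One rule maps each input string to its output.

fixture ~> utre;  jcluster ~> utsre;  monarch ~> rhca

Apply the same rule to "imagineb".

nigeb

Looking at the pairs, the operation is to delete the first 3 characters, then sort the characters into reverse alphabetical order.
On "imagineb" that produces "nigeb".
(Check on "fixture": → "ture" → "utre" ✓)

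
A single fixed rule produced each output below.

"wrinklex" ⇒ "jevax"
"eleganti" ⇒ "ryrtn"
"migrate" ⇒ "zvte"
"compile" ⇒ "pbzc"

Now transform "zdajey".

In each case the input is transformed by: delete the last 3 characters, then shift every letter 13 places forward in the alphabet (wrapping around) — i.e. ROT13.
Starting from "zdajey": after the first operation, "zda"; after the second, "mqn".
(Check on "compile": → "comp" → "pbzc" ✓)

mqn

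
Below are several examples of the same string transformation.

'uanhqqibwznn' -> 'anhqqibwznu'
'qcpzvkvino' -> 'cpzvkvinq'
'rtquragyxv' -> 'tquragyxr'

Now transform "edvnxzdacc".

The pattern: delete the last character, then move the first character to the end.
Starting from "edvnxzdacc": after the first operation, "edvnxzdac"; after the second, "dvnxzdace".

dvnxzdace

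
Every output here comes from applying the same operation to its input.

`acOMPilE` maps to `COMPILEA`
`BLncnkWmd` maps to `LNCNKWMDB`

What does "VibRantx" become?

The transformation: move the first character to the end, then convert every letter to uppercase.
On "VibRantx": the first step gives "ibRantxV", and the second then gives "IBRANTXV".

IBRANTXV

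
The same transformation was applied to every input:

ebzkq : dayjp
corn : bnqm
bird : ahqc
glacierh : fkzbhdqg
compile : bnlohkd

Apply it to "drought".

The transformation: shift every letter 1 place backward in the alphabet (wrapping around).
Applying that to "drought" gives "cqntfgs".

cqntfgs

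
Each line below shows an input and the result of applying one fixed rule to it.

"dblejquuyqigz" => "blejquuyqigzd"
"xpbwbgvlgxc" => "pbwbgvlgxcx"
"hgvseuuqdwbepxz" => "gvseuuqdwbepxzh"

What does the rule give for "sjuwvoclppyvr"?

The rule is to move the first character to the end.
Doing the same to "sjuwvoclppyvr": "juwvoclppyvrs".

juwvoclppyvrs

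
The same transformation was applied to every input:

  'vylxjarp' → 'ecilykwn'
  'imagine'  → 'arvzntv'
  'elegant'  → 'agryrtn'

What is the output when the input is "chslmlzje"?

The rule is to shift every letter 13 places forward in the alphabet (wrapping around) — i.e. ROT13, then move the last 2 characters to the front (rotate right by 2).
"chslmlzje" → "pufyzymwr" → "wrpufyzym".

wrpufyzym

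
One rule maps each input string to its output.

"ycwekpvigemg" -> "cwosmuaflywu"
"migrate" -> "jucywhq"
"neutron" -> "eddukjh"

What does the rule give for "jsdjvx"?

The pattern: shift every letter 10 places backward in the alphabet (wrapping around), then move the last 2 characters to the front (rotate right by 2).
For "jsdjvx" the result is "lnzitz".

lnzitz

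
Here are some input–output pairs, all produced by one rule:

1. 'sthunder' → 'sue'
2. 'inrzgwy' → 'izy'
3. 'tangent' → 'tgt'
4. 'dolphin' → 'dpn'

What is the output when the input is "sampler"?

In each case the input is transformed by: keep one character in every 3, starting at position 1 (positions 1st, 4th, 7th, ...).
"sampler" → "spr".

spr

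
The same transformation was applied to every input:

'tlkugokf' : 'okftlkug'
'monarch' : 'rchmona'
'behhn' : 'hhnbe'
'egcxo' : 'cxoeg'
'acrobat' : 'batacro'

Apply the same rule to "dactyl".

tyldac

Each output is the input with this applied: move the last 3 characters to the front (rotate right by 3).
So "dactyl" becomes "tyldac".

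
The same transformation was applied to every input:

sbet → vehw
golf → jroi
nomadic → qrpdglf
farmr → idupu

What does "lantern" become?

odqwhuq

The pattern: shift every letter 3 places forward in the alphabet (wrapping around).
Doing the same to "lantern": "odqwhuq".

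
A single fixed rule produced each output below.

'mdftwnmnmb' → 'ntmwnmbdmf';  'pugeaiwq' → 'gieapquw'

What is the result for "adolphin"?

ohlpandi

The transformation: take characters alternately from the front and the back (1st, last, 2nd, 2nd-last, ...), then swap the front and back halves of the string.
On "adolphin": the first step gives "andiohlp", and the second then gives "ohlpandi".
(Check on "pugeaiwq": → "pquwgiea" → "gieapquw" ✓)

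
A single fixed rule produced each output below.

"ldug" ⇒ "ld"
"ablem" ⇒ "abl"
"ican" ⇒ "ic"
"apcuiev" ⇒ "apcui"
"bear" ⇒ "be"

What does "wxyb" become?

wx

Rule — delete the last 2 characters.
"wxyb" → "wx".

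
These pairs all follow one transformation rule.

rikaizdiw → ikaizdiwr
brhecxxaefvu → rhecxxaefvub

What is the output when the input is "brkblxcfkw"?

rkblxcfkwb

What's happening: move the first character to the end.
For "brkblxcfkw" the result is "rkblxcfkwb".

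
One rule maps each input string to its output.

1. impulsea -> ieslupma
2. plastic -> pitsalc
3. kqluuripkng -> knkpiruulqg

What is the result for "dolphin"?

dihplon

The pattern: reverse the string, then swap the first and last characters.
Doing the same to "dolphin": "dihplon".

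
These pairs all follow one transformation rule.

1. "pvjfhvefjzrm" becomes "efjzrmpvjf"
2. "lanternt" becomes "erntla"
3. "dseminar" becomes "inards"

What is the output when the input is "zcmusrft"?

Rule — swap the front and back halves of the string, then delete the last 2 characters.
On "zcmusrft": the first step gives "srftzcmu", and the second then gives "srftzc".
(Check on "lanternt": → "erntlant" → "erntla" ✓)

srftzc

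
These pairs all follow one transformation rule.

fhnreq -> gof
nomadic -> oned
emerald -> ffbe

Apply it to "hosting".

itjh

In each case the input is transformed by: shift every letter 1 place forward in the alphabet (wrapping around), then keep every other character starting from the first (positions 1st, 3rd, 5th, ...).
On "hosting": the first step gives "iptujoh", and the second then gives "itjh".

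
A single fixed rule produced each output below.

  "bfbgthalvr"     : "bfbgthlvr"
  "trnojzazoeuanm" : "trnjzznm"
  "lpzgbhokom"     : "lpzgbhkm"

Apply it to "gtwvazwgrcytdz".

Rule — remove every vowel.
For "gtwvazwgrcytdz" the result is "gtwvzwgrcytdz".

gtwvzwgrcytdz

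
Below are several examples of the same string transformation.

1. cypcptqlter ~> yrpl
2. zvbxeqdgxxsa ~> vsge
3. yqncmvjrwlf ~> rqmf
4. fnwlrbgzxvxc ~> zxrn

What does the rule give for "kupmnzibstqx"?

uqnb

The rule is to keep one character in every 3, starting at position 2 (positions 2nd, 5th, 8th, ...), then sort the characters into reverse alphabetical order.
Applying that to "kupmnzibstqx" gives "uqnb".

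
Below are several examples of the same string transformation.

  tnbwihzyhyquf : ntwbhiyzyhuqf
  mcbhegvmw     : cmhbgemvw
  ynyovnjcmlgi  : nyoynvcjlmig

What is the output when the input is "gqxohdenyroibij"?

qgoxdhneryioibj

Looking at the pairs, the operation is to swap each adjacent pair of characters (1↔2, 3↔4, ...).
On "gqxohdenyroibij" that produces "qgoxdhneryioibj".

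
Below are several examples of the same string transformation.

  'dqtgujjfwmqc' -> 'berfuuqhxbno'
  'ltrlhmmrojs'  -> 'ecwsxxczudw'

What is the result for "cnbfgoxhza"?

In each case the input is transformed by: move the first character to the end, then shift every letter 11 places forward in the alphabet (wrapping around).
Applying both steps to "cnbfgoxhza": "nbfgoxhzac", then "ymqrziskln".

ymqrziskln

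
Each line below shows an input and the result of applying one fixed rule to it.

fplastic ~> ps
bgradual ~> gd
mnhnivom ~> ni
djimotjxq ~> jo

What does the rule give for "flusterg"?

lt

The transformation: keep one character in every 3, starting at position 2 (positions 2nd, 5th, 8th, ...), then delete the last character.
For "flusterg", step one produces "ltg"; step two turns that into "lt".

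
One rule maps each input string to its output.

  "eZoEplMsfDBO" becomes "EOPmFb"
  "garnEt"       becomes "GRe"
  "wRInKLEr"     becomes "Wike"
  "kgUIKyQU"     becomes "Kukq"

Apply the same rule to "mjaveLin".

The transformation: flip the case of every letter, then keep every other character starting from the first (positions 1st, 3rd, 5th, ...).
Applying both steps to "mjaveLin": "MJAVElIN", then "MAEI".

MAEI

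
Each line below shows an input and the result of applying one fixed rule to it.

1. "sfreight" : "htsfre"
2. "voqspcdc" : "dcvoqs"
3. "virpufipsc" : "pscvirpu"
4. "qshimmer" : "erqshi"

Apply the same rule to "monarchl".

In each case the input is transformed by: swap the front and back halves of the string, then delete the first 2 characters.
For "monarchl", step one produces "rchlmona"; step two turns that into "hlmona".

hlmona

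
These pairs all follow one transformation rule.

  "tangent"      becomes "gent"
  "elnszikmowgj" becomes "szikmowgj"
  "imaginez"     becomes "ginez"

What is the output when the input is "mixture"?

Each output is the input with this applied: delete the first 3 characters.
On "mixture" that produces "ture".

ture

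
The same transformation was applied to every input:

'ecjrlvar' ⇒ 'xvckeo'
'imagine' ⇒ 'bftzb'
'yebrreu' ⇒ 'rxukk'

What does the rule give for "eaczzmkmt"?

Rule — delete the last 2 characters, then shift every letter 7 places backward in the alphabet (wrapping around).
"eaczzmkmt" → "eaczzmk" → "xtvssfd".

xtvssfd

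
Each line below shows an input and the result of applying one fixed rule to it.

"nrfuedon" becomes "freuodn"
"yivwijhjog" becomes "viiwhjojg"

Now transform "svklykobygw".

kvylokybwg

Rule — delete the first character, then swap each adjacent pair of characters (1↔2, 3↔4, ...).
On "svklykobygw" that produces "kvylokybwg".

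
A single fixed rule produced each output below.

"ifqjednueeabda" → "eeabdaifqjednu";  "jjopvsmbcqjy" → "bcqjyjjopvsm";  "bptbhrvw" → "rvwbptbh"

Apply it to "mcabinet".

netmcabi

Looking at the pairs, the operation is to swap the front and back halves of the string, then move the first character to the end.
"mcabinet" → "inetmcab" → "netmcabi".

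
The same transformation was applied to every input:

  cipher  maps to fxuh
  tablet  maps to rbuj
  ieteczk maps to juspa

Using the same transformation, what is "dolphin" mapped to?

bfxyd

In each case the input is transformed by: delete the first 2 characters, then shift every letter 10 places backward in the alphabet (wrapping around).
Applying both steps to "dolphin": "lphin", then "bfxyd".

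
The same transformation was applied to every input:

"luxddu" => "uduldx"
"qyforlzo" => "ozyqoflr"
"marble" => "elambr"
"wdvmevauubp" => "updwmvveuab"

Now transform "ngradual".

The pattern: swap each adjacent pair of characters (1↔2, 3↔4, ...), then move the last 2 characters to the front (rotate right by 2).
Working it through for "ngradual": intermediate "gnarudla", final "lagnarud".

lagnarud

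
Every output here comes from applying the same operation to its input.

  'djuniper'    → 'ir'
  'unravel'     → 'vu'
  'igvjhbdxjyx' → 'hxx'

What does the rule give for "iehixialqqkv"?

The transformation: move the first 2 characters to the end (rotate left by 2), then keep one character in every 3, starting at position 3 (positions 3rd, 6th, 9th, ...).
Applying both steps to "iehixialqqkv": "hixialqqkvie", then "xlke".
(Check on "unravel": → "ravelun" → "vu" ✓)

xlke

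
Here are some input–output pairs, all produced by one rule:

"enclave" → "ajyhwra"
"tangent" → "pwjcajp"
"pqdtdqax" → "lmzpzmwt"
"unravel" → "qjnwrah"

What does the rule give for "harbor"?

In each case the input is transformed by: shift every letter 4 places backward in the alphabet (wrapping around).
For "harbor" the result is "dwnxkn".

dwnxkn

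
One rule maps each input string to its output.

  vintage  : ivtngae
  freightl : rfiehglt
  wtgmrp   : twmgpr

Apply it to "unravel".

nuarevl

Each output is the input with this applied: swap each adjacent pair of characters (1↔2, 3↔4, ...).
So "unravel" becomes "nuarevl".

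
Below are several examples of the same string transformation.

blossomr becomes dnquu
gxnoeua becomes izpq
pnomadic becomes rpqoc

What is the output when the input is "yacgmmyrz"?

The transformation: shift every letter 2 places forward in the alphabet (wrapping around), then delete the last 3 characters.
Working it through for "yacgmmyrz": intermediate "aceiooatb", final "aceioo".

aceioo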